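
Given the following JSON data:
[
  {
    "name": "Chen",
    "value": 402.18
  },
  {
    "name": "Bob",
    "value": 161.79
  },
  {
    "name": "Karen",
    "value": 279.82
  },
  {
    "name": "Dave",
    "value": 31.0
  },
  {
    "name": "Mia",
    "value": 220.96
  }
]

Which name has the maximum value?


Comparing values:
  Chen: 402.18
  Bob: 161.79
  Karen: 279.82
  Dave: 31.0
  Mia: 220.96
Maximum: Chen (402.18)

ANSWER: Chen


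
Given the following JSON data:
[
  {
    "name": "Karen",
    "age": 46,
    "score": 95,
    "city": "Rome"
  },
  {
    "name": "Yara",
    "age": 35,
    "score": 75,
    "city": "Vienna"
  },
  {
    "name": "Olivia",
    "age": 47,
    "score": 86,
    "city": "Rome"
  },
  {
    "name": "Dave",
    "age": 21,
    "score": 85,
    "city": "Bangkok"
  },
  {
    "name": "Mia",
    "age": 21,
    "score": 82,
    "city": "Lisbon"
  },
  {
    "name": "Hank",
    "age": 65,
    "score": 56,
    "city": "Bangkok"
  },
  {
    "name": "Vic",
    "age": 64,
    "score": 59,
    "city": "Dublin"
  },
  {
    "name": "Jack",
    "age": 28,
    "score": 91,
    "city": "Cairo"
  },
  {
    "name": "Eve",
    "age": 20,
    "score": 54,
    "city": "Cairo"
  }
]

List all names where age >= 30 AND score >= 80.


Checking both conditions:
  Karen (age=46, score=95) -> YES
  Yara (age=35, score=75) -> no
  Olivia (age=47, score=86) -> YES
  Dave (age=21, score=85) -> no
  Mia (age=21, score=82) -> no
  Hank (age=65, score=56) -> no
  Vic (age=64, score=59) -> no
  Jack (age=28, score=91) -> no
  Eve (age=20, score=54) -> no


ANSWER: Karen, Olivia


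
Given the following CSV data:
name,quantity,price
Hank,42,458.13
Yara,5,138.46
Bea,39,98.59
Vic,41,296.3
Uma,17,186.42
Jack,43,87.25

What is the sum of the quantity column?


Values in 'quantity' column:
  Row 1: 42
  Row 2: 5
  Row 3: 39
  Row 4: 41
  Row 5: 17
  Row 6: 43
Sum = 42 + 5 + 39 + 41 + 17 + 43 = 187

ANSWER: 187


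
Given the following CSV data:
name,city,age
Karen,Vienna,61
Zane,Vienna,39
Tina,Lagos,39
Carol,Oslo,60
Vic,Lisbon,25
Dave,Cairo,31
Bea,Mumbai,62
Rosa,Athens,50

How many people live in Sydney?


Scanning city column for 'Sydney':
Total matches: 0

ANSWER: 0


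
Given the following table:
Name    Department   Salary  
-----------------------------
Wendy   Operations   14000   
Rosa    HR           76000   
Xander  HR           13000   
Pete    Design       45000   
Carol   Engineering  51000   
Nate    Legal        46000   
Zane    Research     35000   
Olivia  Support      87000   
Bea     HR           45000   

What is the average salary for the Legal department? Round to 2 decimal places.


Legal department members:
  Nate: 46000
Sum = 46000
Count = 1
Average = 46000 / 1 = 46000.00

ANSWER: 46000.00


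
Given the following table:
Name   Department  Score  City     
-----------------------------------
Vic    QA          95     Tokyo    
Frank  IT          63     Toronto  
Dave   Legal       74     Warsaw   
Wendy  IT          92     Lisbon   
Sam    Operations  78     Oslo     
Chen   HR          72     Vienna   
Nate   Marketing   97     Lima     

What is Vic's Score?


Row 1: Vic
Score = 95

ANSWER: 95


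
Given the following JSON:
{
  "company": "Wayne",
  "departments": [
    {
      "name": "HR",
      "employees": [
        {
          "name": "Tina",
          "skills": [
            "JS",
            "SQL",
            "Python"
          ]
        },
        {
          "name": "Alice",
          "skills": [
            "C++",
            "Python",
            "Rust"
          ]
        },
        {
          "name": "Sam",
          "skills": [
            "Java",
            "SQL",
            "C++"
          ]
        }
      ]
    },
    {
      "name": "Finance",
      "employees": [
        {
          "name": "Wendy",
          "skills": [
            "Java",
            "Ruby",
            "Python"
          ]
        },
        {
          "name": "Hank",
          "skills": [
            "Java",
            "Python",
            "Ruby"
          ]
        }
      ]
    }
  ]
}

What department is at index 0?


Path: departments[0].name
Value: HR

ANSWER: HR


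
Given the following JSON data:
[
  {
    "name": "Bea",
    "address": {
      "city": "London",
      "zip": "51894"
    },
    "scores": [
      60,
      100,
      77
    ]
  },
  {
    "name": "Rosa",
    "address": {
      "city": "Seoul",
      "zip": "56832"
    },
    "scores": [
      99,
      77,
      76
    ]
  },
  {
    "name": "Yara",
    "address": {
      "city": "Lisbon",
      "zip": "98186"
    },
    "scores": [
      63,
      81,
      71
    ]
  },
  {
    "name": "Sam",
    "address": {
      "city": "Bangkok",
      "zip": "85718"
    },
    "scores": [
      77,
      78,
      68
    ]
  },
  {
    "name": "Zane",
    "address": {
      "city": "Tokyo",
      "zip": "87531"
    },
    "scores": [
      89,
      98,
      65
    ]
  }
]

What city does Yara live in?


Path: records[2].address.city
Value: Lisbon

ANSWER: Lisbon


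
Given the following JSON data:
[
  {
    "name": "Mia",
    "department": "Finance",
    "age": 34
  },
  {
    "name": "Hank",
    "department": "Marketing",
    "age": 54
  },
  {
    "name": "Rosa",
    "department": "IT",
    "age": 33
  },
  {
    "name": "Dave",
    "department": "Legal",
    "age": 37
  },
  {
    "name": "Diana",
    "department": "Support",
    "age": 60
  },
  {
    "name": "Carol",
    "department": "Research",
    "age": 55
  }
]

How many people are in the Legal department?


Scanning records for department = Legal
  Record 3: Dave
Count: 1

ANSWER: 1


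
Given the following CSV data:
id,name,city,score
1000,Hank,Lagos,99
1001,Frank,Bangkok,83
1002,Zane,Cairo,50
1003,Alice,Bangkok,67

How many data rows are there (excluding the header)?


Counting rows (excluding header):
Header: id,name,city,score
Data rows: 4

ANSWER: 4


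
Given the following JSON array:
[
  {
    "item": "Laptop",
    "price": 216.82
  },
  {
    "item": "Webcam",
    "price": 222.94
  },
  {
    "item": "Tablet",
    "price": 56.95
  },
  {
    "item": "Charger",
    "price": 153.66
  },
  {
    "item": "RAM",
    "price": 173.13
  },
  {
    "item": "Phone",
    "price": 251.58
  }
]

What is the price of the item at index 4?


Array index 4 -> RAM
price = 173.13

ANSWER: 173.13


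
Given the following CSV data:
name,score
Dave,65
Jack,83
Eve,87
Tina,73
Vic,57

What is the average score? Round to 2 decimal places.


Scores: 65, 83, 87, 73, 57
Sum = 365
Count = 5
Average = 365 / 5 = 73.00

ANSWER: 73.00


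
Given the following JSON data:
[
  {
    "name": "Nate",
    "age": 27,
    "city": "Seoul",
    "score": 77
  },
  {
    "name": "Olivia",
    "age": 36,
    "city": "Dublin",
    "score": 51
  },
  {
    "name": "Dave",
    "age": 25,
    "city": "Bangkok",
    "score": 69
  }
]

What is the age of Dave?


Looking up record where name = Dave
Record index: 2
Field 'age' = 25

ANSWER: 25


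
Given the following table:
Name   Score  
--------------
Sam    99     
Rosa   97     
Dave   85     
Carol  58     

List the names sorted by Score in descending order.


Sorting by Score (descending):
  Sam: 99
  Rosa: 97
  Dave: 85
  Carol: 58


ANSWER: Sam, Rosa, Dave, Carol


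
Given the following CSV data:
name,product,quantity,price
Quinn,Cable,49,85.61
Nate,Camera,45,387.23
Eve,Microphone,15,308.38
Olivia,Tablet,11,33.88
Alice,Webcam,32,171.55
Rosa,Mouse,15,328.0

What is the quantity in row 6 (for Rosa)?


Row 6: Rosa
Column 'quantity' = 15

ANSWER: 15


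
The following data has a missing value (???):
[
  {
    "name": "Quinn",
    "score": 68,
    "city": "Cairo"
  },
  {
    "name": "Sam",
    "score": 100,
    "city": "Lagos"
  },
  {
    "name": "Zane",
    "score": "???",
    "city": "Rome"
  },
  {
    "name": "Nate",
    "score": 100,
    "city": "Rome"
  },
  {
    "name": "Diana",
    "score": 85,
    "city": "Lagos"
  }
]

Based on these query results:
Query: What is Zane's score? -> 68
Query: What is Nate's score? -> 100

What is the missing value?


The missing value is Zane's score
From query: Zane's score = 68

ANSWER: 68


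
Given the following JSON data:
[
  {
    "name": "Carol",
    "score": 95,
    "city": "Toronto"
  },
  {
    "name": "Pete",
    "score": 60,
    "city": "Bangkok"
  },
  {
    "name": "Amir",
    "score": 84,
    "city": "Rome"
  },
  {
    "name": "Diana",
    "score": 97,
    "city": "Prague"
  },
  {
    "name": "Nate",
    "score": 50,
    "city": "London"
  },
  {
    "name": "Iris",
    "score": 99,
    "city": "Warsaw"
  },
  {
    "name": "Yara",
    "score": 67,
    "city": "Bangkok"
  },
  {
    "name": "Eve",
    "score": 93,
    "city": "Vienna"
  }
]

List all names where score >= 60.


Filtering records where score >= 60:
  Carol (score=95) -> YES
  Pete (score=60) -> YES
  Amir (score=84) -> YES
  Diana (score=97) -> YES
  Nate (score=50) -> no
  Iris (score=99) -> YES
  Yara (score=67) -> YES
  Eve (score=93) -> YES


ANSWER: Carol, Pete, Amir, Diana, Iris, Yara, Eve


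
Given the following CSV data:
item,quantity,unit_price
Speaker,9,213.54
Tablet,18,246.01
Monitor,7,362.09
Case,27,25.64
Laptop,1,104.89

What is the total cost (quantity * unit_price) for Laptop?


Row: Laptop
quantity = 1
unit_price = 104.89
total = 1 * 104.89 = 104.89

ANSWER: 104.89


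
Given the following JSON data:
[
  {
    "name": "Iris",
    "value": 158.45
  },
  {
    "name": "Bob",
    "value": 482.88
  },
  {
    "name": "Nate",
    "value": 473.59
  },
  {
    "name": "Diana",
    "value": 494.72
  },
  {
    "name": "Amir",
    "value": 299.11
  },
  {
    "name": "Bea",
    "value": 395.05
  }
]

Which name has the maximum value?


Comparing values:
  Iris: 158.45
  Bob: 482.88
  Nate: 473.59
  Diana: 494.72
  Amir: 299.11
  Bea: 395.05
Maximum: Diana (494.72)

ANSWER: Diana


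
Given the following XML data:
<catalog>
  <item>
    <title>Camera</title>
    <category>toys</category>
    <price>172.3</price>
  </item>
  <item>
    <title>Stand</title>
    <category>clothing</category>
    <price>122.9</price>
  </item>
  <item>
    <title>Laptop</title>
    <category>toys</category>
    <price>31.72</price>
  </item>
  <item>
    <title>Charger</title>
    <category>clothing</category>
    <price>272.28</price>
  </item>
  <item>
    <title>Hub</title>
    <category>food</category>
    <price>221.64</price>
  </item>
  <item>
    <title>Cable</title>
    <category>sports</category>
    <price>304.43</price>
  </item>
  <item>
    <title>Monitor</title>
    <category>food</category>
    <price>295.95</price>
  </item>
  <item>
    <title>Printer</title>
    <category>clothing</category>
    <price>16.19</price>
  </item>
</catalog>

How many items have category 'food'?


Scanning <item> elements for <category>food</category>:
  Item 5: Hub -> MATCH
  Item 7: Monitor -> MATCH
Count: 2

ANSWER: 2


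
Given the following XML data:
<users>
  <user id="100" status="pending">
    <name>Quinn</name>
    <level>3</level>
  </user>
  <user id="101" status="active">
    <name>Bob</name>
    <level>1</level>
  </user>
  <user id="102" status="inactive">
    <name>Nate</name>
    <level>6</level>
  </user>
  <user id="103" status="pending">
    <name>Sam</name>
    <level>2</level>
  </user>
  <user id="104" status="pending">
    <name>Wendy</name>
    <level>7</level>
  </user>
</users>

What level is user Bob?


Finding user: Bob
<level>1</level>

ANSWER: 1


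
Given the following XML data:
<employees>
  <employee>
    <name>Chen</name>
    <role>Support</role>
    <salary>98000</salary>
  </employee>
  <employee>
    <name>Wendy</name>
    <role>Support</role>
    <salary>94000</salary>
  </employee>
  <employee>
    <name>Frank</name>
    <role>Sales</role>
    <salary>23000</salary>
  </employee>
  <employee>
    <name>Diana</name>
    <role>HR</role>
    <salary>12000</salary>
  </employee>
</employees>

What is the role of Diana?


Searching for <employee> with <name>Diana</name>
Found at position 4
<role>HR</role>

ANSWER: HR


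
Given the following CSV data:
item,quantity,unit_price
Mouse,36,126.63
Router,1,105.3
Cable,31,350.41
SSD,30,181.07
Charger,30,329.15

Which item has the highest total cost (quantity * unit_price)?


Computing row totals:
  Mouse: 4558.68
  Router: 105.3
  Cable: 10862.71
  SSD: 5432.1
  Charger: 9874.5
Maximum: Cable (10862.71)

ANSWER: Cable


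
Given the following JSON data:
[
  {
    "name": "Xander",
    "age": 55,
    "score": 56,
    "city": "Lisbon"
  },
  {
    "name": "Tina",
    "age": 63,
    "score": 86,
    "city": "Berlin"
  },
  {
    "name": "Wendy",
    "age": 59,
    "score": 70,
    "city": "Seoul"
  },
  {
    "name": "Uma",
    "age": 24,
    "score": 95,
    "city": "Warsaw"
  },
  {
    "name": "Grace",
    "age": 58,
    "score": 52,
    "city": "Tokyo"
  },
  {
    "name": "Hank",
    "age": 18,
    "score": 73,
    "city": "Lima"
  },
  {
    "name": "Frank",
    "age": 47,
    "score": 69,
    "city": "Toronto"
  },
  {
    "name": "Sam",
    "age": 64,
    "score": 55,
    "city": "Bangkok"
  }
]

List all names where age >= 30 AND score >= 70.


Checking both conditions:
  Xander (age=55, score=56) -> no
  Tina (age=63, score=86) -> YES
  Wendy (age=59, score=70) -> YES
  Uma (age=24, score=95) -> no
  Grace (age=58, score=52) -> no
  Hank (age=18, score=73) -> no
  Frank (age=47, score=69) -> no
  Sam (age=64, score=55) -> no


ANSWER: Tina, Wendy


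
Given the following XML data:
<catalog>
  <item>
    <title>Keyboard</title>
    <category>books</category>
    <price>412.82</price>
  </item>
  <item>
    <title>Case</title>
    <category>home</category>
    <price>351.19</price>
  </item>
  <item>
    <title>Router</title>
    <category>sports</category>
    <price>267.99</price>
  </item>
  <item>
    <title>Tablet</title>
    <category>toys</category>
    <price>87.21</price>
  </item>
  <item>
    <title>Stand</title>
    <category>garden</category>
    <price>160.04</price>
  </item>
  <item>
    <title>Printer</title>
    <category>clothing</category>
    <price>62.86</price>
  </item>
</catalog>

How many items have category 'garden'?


Scanning <item> elements for <category>garden</category>:
  Item 5: Stand -> MATCH
Count: 1

ANSWER: 1


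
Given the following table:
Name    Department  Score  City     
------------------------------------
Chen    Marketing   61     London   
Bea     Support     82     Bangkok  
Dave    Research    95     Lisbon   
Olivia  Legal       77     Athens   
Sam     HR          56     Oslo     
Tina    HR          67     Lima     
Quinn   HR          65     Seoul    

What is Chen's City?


Row 1: Chen
City = London

ANSWER: London


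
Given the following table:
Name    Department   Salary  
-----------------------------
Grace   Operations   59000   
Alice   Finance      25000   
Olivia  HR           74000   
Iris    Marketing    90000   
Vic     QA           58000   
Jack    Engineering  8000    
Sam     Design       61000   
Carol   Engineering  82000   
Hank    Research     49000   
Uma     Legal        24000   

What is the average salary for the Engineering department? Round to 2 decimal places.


Engineering department members:
  Jack: 8000
  Carol: 82000
Sum = 90000
Count = 2
Average = 90000 / 2 = 45000.00

ANSWER: 45000.00


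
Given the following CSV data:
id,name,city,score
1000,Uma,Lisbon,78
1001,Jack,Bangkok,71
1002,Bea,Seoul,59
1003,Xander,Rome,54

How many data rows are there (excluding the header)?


Counting rows (excluding header):
Header: id,name,city,score
Data rows: 4

ANSWER: 4


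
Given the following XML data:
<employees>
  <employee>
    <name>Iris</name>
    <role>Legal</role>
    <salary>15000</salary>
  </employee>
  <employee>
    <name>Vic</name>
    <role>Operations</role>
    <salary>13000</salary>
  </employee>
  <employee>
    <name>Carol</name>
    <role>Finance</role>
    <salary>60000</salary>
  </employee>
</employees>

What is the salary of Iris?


Searching for <employee> with <name>Iris</name>
Found at position 1
<salary>15000</salary>

ANSWER: 15000


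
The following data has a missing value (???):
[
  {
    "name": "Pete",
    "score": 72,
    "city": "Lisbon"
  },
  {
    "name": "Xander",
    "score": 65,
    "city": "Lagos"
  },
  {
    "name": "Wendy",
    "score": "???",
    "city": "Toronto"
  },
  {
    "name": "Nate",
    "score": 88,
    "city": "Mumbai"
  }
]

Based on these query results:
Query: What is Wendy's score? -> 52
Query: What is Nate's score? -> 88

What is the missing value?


The missing value is Wendy's score
From query: Wendy's score = 52

ANSWER: 52


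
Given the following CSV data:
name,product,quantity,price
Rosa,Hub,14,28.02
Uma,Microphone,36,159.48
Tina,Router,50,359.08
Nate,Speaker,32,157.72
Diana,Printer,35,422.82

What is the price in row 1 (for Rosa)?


Row 1: Rosa
Column 'price' = 28.02

ANSWER: 28.02


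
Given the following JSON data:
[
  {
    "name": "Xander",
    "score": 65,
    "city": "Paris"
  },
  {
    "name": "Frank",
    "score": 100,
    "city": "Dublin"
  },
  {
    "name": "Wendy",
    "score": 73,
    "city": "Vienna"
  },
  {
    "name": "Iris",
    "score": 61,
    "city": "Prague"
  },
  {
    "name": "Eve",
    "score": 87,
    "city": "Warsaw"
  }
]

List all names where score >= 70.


Filtering records where score >= 70:
  Xander (score=65) -> no
  Frank (score=100) -> YES
  Wendy (score=73) -> YES
  Iris (score=61) -> no
  Eve (score=87) -> YES


ANSWER: Frank, Wendy, Eve


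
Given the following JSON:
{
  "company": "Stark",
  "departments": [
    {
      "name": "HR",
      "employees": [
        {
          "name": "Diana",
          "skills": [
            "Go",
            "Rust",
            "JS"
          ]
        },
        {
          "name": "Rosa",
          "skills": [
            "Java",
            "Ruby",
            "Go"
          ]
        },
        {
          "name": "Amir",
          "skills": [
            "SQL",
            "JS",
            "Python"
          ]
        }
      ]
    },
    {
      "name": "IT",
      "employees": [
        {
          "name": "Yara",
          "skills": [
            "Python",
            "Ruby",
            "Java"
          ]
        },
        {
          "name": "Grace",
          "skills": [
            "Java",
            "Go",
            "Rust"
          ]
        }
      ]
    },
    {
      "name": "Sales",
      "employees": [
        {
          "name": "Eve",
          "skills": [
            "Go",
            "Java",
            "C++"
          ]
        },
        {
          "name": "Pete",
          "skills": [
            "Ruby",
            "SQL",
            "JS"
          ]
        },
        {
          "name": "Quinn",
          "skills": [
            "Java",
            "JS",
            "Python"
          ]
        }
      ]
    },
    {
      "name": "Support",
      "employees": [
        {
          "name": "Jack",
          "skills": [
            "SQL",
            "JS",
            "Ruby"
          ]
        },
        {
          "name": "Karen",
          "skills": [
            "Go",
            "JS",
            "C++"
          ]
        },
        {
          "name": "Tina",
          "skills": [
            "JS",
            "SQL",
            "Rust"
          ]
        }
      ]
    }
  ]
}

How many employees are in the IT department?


Path: departments[1].employees
Count: 2

ANSWER: 2


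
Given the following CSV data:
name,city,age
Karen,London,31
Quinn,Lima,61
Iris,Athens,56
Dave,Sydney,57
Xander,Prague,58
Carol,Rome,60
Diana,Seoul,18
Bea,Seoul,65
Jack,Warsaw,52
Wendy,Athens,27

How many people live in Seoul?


Scanning city column for 'Seoul':
  Row 7: Diana -> MATCH
  Row 8: Bea -> MATCH
Total matches: 2

ANSWER: 2


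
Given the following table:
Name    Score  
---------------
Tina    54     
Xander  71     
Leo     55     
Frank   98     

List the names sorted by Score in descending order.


Sorting by Score (descending):
  Frank: 98
  Xander: 71
  Leo: 55
  Tina: 54


ANSWER: Frank, Xander, Leo, Tina


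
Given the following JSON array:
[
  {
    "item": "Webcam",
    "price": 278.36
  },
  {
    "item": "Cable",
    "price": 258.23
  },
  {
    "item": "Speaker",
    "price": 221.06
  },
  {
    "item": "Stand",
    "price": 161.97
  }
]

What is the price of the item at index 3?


Array index 3 -> Stand
price = 161.97

ANSWER: 161.97


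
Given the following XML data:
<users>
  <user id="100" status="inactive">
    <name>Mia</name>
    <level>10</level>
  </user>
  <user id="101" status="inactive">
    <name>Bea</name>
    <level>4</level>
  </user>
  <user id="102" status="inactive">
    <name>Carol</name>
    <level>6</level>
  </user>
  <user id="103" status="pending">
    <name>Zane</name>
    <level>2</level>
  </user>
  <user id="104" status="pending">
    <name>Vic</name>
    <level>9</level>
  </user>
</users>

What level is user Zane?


Finding user: Zane
<level>2</level>

ANSWER: 2


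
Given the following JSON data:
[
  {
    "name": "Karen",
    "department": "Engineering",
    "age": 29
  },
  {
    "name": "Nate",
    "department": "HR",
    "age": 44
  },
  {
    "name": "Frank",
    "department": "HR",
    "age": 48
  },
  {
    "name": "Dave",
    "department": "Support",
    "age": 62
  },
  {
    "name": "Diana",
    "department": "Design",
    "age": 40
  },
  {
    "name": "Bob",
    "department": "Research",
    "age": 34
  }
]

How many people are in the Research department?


Scanning records for department = Research
  Record 5: Bob
Count: 1

ANSWER: 1


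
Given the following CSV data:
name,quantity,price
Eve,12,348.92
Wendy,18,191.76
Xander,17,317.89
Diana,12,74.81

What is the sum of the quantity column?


Values in 'quantity' column:
  Row 1: 12
  Row 2: 18
  Row 3: 17
  Row 4: 12
Sum = 12 + 18 + 17 + 12 = 59

ANSWER: 59


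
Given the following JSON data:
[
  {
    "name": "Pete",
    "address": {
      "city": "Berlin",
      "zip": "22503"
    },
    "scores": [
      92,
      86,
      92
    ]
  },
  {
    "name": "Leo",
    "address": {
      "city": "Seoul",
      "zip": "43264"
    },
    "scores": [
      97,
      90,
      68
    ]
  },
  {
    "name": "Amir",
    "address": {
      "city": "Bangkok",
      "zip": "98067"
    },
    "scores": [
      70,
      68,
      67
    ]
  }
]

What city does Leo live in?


Path: records[1].address.city
Value: Seoul

ANSWER: Seoul


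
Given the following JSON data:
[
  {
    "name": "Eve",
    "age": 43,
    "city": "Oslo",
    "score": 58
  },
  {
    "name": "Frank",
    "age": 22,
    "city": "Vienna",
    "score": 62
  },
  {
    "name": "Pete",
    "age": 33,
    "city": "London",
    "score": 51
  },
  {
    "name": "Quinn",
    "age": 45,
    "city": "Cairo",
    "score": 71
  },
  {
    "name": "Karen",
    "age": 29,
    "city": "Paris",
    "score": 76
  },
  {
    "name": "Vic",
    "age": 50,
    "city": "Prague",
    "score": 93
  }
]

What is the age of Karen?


Looking up record where name = Karen
Record index: 4
Field 'age' = 29

ANSWER: 29


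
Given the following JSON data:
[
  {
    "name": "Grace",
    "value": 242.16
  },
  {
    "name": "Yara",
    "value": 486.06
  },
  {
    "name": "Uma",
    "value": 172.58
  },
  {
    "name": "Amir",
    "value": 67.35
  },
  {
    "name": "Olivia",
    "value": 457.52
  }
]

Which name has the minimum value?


Comparing values:
  Grace: 242.16
  Yara: 486.06
  Uma: 172.58
  Amir: 67.35
  Olivia: 457.52
Minimum: Amir (67.35)

ANSWER: Amir


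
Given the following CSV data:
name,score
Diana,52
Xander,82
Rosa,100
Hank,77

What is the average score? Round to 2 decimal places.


Scores: 52, 82, 100, 77
Sum = 311
Count = 4
Average = 311 / 4 = 77.75

ANSWER: 77.75


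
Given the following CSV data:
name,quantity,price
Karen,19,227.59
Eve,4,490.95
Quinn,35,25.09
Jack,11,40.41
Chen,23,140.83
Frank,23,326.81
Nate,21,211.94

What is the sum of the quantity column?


Values in 'quantity' column:
  Row 1: 19
  Row 2: 4
  Row 3: 35
  Row 4: 11
  Row 5: 23
  Row 6: 23
  Row 7: 21
Sum = 19 + 4 + 35 + 11 + 23 + 23 + 21 = 136

ANSWER: 136


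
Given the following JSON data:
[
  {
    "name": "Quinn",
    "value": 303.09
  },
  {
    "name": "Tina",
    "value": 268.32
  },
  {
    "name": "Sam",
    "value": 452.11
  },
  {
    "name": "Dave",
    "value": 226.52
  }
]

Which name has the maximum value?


Comparing values:
  Quinn: 303.09
  Tina: 268.32
  Sam: 452.11
  Dave: 226.52
Maximum: Sam (452.11)

ANSWER: Sam


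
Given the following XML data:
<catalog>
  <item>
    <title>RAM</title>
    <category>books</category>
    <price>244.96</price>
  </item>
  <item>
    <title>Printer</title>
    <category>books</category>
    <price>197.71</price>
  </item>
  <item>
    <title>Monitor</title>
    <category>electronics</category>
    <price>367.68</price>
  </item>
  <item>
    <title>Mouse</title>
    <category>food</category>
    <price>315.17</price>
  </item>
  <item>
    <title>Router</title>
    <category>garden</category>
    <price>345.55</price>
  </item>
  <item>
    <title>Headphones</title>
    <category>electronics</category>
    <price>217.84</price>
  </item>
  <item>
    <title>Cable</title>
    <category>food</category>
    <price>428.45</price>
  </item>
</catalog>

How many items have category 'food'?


Scanning <item> elements for <category>food</category>:
  Item 4: Mouse -> MATCH
  Item 7: Cable -> MATCH
Count: 2

ANSWER: 2


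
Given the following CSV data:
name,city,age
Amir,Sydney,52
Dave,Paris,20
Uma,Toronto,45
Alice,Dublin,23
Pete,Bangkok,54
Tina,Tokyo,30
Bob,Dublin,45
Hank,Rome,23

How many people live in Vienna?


Scanning city column for 'Vienna':
Total matches: 0

ANSWER: 0


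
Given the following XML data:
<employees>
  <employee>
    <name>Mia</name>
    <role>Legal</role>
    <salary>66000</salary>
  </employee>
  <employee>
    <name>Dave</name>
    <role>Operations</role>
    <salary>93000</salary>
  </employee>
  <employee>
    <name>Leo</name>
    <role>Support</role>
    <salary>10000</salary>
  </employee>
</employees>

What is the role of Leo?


Searching for <employee> with <name>Leo</name>
Found at position 3
<role>Support</role>

ANSWER: Support


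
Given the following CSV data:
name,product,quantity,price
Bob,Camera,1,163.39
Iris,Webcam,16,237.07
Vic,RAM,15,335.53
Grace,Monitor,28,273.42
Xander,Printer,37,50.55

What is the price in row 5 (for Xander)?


Row 5: Xander
Column 'price' = 50.55

ANSWER: 50.55


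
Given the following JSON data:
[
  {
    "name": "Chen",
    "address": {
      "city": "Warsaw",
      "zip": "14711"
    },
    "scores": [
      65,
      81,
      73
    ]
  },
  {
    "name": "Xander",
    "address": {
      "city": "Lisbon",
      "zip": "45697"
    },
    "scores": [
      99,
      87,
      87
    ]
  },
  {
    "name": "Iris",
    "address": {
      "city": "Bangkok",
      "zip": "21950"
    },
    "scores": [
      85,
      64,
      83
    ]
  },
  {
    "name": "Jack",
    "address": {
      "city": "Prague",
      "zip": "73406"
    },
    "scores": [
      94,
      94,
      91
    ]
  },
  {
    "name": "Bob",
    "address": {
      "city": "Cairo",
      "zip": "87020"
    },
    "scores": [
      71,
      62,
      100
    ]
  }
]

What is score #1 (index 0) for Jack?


Path: records[3].scores[0]
Value: 94

ANSWER: 94


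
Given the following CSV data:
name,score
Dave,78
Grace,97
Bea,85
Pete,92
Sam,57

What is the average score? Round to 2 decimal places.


Scores: 78, 97, 85, 92, 57
Sum = 409
Count = 5
Average = 409 / 5 = 81.80

ANSWER: 81.80


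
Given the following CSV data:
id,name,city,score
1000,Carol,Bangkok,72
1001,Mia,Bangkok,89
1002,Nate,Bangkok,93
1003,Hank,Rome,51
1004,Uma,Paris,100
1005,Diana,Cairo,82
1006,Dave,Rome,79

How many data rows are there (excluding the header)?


Counting rows (excluding header):
Header: id,name,city,score
Data rows: 7

ANSWER: 7


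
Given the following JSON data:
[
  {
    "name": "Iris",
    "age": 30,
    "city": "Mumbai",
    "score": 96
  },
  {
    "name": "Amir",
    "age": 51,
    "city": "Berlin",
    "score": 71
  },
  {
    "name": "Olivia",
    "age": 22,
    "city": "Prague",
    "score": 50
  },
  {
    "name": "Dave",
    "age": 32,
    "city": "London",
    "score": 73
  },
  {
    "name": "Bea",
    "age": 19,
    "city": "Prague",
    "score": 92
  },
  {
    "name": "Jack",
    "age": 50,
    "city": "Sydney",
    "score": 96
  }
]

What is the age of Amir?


Looking up record where name = Amir
Record index: 1
Field 'age' = 51

ANSWER: 51


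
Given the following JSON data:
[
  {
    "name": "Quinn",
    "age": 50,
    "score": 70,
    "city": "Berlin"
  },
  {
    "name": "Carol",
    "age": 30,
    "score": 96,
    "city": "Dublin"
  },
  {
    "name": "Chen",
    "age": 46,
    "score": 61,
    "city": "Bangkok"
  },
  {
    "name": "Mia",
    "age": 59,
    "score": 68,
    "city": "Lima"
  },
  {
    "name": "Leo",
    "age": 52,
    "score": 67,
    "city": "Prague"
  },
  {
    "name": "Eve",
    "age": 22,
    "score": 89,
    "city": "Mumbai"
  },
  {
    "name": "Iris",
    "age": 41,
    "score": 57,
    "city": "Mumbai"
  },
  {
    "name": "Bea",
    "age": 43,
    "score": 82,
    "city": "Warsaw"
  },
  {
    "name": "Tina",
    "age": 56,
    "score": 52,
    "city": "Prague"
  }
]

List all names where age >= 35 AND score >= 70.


Checking both conditions:
  Quinn (age=50, score=70) -> YES
  Carol (age=30, score=96) -> no
  Chen (age=46, score=61) -> no
  Mia (age=59, score=68) -> no
  Leo (age=52, score=67) -> no
  Eve (age=22, score=89) -> no
  Iris (age=41, score=57) -> no
  Bea (age=43, score=82) -> YES
  Tina (age=56, score=52) -> no


ANSWER: Quinn, Bea


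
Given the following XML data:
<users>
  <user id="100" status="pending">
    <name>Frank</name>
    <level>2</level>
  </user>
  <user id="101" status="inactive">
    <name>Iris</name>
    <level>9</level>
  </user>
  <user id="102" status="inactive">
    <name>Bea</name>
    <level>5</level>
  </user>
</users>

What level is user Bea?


Finding user: Bea
<level>5</level>

ANSWER: 5


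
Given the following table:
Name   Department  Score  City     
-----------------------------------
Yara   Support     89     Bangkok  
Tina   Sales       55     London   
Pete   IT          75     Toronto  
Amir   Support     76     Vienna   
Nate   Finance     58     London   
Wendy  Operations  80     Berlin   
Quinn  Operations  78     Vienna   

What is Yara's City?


Row 1: Yara
City = Bangkok

ANSWER: Bangkok


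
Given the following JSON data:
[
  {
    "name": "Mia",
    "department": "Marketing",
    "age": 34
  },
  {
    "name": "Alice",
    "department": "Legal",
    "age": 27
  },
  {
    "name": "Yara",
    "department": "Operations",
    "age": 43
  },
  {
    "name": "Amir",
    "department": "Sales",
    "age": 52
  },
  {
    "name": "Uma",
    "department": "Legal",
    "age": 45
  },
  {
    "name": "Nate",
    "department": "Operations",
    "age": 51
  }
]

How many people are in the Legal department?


Scanning records for department = Legal
  Record 1: Alice
  Record 4: Uma
Count: 2

ANSWER: 2


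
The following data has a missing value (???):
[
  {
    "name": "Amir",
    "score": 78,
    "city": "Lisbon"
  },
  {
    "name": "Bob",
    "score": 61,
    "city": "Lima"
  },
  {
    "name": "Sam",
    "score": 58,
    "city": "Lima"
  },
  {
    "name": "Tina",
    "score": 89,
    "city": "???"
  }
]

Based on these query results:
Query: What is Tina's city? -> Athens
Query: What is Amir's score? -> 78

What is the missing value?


The missing value is Tina's city
From query: Tina's city = Athens

ANSWER: Athens


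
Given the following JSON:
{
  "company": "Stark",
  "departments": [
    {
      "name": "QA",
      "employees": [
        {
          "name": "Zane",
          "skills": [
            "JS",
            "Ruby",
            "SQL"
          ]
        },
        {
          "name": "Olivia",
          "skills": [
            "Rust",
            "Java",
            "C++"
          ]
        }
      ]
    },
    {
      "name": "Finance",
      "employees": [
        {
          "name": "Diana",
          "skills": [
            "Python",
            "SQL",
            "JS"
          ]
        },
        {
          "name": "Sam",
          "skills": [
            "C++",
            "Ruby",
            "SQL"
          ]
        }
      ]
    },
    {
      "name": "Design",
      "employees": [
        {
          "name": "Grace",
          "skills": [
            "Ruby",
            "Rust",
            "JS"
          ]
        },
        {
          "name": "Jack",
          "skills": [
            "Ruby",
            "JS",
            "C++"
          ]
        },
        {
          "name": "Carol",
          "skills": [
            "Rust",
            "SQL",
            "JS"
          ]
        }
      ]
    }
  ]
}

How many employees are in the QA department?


Path: departments[0].employees
Count: 2

ANSWER: 2


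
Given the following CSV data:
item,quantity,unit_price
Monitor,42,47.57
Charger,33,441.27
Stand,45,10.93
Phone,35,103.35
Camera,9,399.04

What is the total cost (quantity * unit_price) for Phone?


Row: Phone
quantity = 35
unit_price = 103.35
total = 35 * 103.35 = 3617.25

ANSWER: 3617.25


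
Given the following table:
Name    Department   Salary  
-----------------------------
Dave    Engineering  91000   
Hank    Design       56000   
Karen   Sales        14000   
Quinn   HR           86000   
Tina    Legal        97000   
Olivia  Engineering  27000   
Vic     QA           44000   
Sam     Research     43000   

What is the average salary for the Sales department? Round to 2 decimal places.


Sales department members:
  Karen: 14000
Sum = 14000
Count = 1
Average = 14000 / 1 = 14000.00

ANSWER: 14000.00


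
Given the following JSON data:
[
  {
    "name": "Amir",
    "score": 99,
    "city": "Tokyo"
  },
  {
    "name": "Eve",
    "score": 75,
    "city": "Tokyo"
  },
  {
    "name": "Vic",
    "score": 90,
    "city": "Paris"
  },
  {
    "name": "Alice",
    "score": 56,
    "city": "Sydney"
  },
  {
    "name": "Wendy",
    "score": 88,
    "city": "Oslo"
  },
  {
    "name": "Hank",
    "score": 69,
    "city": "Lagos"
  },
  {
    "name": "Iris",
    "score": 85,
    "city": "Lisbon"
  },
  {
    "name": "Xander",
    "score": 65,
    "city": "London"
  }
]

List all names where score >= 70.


Filtering records where score >= 70:
  Amir (score=99) -> YES
  Eve (score=75) -> YES
  Vic (score=90) -> YES
  Alice (score=56) -> no
  Wendy (score=88) -> YES
  Hank (score=69) -> no
  Iris (score=85) -> YES
  Xander (score=65) -> no


ANSWER: Amir, Eve, Vic, Wendy, Iris


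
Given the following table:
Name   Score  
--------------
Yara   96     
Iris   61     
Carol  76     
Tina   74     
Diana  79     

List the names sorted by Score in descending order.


Sorting by Score (descending):
  Yara: 96
  Diana: 79
  Carol: 76
  Tina: 74
  Iris: 61


ANSWER: Yara, Diana, Carol, Tina, Iris


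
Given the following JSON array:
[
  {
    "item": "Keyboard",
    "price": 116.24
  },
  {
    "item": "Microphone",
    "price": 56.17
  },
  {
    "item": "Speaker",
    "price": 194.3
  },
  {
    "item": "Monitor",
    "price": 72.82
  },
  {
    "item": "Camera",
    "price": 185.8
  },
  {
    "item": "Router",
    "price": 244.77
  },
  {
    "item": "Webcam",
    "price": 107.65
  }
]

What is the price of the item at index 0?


Array index 0 -> Keyboard
price = 116.24

ANSWER: 116.24


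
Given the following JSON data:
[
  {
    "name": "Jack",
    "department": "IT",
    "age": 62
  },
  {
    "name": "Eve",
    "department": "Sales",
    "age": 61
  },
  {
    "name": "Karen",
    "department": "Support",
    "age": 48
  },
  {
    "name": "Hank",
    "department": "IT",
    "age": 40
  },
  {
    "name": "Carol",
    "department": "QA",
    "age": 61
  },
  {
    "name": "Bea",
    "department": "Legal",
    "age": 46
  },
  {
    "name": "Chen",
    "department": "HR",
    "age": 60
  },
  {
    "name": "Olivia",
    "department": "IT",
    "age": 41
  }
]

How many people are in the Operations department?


Scanning records for department = Operations
  No matches found
Count: 0

ANSWER: 0


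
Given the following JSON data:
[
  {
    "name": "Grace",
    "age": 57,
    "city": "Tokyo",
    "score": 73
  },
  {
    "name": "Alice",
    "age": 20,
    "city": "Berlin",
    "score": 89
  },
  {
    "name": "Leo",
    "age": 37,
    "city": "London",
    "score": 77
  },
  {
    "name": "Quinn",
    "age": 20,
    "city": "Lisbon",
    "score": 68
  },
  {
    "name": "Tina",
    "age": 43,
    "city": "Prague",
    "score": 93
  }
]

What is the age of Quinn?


Looking up record where name = Quinn
Record index: 3
Field 'age' = 20

ANSWER: 20


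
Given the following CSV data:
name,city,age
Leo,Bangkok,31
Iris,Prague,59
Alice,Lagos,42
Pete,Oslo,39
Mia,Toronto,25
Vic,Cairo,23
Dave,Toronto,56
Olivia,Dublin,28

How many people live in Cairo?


Scanning city column for 'Cairo':
  Row 6: Vic -> MATCH
Total matches: 1

ANSWER: 1


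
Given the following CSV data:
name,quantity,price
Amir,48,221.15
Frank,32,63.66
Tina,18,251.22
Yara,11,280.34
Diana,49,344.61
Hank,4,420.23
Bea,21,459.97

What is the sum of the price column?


Values in 'price' column:
  Row 1: 221.15
  Row 2: 63.66
  Row 3: 251.22
  Row 4: 280.34
  Row 5: 344.61
  Row 6: 420.23
  Row 7: 459.97
Sum = 221.15 + 63.66 + 251.22 + 280.34 + 344.61 + 420.23 + 459.97 = 2041.18

ANSWER: 2041.18


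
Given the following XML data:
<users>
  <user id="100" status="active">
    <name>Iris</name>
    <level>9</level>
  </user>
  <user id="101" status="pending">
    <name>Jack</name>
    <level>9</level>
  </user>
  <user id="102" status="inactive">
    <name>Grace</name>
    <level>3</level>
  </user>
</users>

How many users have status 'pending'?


Counting users with status='pending':
  Jack (id=101) -> MATCH
Count: 1

ANSWER: 1


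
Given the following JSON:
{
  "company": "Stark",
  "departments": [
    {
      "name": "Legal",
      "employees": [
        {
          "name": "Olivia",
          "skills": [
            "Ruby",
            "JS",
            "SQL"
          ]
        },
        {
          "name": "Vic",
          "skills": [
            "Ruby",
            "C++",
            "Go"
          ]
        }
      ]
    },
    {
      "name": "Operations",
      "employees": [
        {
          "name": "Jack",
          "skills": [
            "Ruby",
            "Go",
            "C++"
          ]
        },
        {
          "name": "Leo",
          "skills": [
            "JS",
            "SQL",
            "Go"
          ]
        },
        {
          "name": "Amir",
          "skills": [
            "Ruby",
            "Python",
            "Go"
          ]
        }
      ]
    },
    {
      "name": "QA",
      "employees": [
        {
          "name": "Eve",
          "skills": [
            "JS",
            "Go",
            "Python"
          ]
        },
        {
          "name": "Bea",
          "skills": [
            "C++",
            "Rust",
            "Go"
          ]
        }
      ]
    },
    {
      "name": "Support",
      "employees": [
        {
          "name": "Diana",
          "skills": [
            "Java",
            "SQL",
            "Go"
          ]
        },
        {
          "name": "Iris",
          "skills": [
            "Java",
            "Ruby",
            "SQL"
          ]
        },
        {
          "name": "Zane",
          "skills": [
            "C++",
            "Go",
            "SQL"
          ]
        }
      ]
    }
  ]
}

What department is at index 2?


Path: departments[2].name
Value: QA

ANSWER: QA


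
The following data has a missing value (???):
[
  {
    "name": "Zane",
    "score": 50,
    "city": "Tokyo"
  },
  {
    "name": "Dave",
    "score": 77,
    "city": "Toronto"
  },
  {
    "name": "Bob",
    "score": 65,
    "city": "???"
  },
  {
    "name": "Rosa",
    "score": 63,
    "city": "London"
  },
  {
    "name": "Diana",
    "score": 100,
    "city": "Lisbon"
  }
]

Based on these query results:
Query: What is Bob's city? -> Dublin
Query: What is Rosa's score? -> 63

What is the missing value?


The missing value is Bob's city
From query: Bob's city = Dublin

ANSWER: Dublin
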